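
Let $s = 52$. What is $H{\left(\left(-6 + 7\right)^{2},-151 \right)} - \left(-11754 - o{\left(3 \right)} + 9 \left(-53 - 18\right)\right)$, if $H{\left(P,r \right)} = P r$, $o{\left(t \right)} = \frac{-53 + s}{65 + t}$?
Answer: $\frac{832455}{68} \approx 12242.0$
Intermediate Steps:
$o{\left(t \right)} = - \frac{1}{65 + t}$ ($o{\left(t \right)} = \frac{-53 + 52}{65 + t} = - \frac{1}{65 + t}$)
$H{\left(\left(-6 + 7\right)^{2},-151 \right)} - \left(-11754 - o{\left(3 \right)} + 9 \left(-53 - 18\right)\right) = \left(-6 + 7\right)^{2} \left(-151\right) - \left(-11754 + \frac{1}{65 + 3} + 9 \left(-53 - 18\right)\right) = 1^{2} \left(-151\right) + \left(\left(- \frac{1}{68} + 11754\right) - -639\right) = 1 \left(-151\right) + \left(\left(\left(-1\right) \frac{1}{68} + 11754\right) + 639\right) = -151 + \left(\left(- \frac{1}{68} + 11754\right) + 639\right) = -151 + \left(\frac{799271}{68} + 639\right) = -151 + \frac{842723}{68} = \frac{832455}{68}$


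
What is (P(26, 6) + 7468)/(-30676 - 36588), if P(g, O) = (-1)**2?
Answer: -7469/67264 ≈ -0.11104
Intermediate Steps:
P(g, O) = 1
(P(26, 6) + 7468)/(-30676 - 36588) = (1 + 7468)/(-30676 - 36588) = 7469/(-67264) = 7469*(-1/67264) = -7469/67264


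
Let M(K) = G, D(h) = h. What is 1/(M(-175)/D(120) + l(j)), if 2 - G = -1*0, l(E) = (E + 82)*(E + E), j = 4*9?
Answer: 60/509761 ≈ 0.00011770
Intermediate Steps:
j = 36
l(E) = 2*E*(82 + E) (l(E) = (82 + E)*(2*E) = 2*E*(82 + E))
G = 2 (G = 2 - (-1)*0 = 2 - 1*0 = 2 + 0 = 2)
M(K) = 2
1/(M(-175)/D(120) + l(j)) = 1/(2/120 + 2*36*(82 + 36)) = 1/(2*(1/120) + 2*36*118) = 1/(1/60 + 8496) = 1/(509761/60) = 60/509761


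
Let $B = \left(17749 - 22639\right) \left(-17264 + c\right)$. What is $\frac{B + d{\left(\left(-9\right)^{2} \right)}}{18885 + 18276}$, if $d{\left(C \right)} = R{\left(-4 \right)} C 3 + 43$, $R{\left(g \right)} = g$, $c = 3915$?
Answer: $\frac{65275681}{37161} \approx 1756.6$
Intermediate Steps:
$B = 65276610$ ($B = \left(17749 - 22639\right) \left(-17264 + 3915\right) = \left(-4890\right) \left(-13349\right) = 65276610$)
$d{\left(C \right)} = 43 - 12 C$ ($d{\left(C \right)} = - 4 C 3 + 43 = - 12 C + 43 = 43 - 12 C$)
$\frac{B + d{\left(\left(-9\right)^{2} \right)}}{18885 + 18276} = \frac{65276610 + \left(43 - 12 \left(-9\right)^{2}\right)}{18885 + 18276} = \frac{65276610 + \left(43 - 972\right)}{37161} = \left(65276610 + \left(43 - 972\right)\right) \frac{1}{37161} = \left(65276610 - 929\right) \frac{1}{37161} = 65275681 \cdot \frac{1}{37161} = \frac{65275681}{37161}$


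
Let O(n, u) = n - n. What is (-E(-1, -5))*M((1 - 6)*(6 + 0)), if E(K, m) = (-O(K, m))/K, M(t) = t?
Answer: 0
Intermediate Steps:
O(n, u) = 0
E(K, m) = 0 (E(K, m) = (-1*0)/K = 0/K = 0)
(-E(-1, -5))*M((1 - 6)*(6 + 0)) = (-1*0)*((1 - 6)*(6 + 0)) = 0*(-5*6) = 0*(-30) = 0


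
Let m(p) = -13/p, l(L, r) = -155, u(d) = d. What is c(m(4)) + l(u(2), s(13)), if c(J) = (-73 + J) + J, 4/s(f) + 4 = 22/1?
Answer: -469/2 ≈ -234.50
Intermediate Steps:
s(f) = 2/9 (s(f) = 4/(-4 + 22/1) = 4/(-4 + 22*1) = 4/(-4 + 22) = 4/18 = 4*(1/18) = 2/9)
c(J) = -73 + 2*J
c(m(4)) + l(u(2), s(13)) = (-73 + 2*(-13/4)) - 155 = (-73 - 13/2) - 155 = -159/2 - 155 = -469/2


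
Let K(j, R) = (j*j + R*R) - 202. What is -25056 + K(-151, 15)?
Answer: -2232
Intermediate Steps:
K(j, R) = -202 + R**2 + j**2 (K(j, R) = (j**2 + R**2) - 202 = (R**2 + j**2) - 202 = -202 + R**2 + j**2)
-25056 + K(-151, 15) = -25056 + (-202 + 15**2 + (-151)**2) = -25056 + (-202 + 225 + 22801) = -25056 + 22824 = -2232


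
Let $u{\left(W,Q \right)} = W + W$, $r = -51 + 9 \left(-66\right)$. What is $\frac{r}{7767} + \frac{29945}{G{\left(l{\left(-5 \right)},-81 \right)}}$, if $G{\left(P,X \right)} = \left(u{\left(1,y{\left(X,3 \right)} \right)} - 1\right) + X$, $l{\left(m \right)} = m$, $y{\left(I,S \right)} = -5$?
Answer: $- \frac{15508961}{41424} \approx -374.4$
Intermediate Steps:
$r = -645$ ($r = -51 - 594 = -645$)
$u{\left(W,Q \right)} = 2 W$
$G{\left(P,X \right)} = 1 + X$ ($G{\left(P,X \right)} = \left(2 \cdot 1 - 1\right) + X = \left(2 - 1\right) + X = 1 + X$)
$\frac{r}{7767} + \frac{29945}{G{\left(l{\left(-5 \right)},-81 \right)}} = - \frac{645}{7767} + \frac{29945}{1 - 81} = \left(-645\right) \frac{1}{7767} + \frac{29945}{-80} = - \frac{215}{2589} + 29945 \left(- \frac{1}{80}\right) = - \frac{215}{2589} - \frac{5989}{16} = - \frac{15508961}{41424}$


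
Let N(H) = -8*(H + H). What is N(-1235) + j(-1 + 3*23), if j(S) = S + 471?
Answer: 20299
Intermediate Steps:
N(H) = -16*H
j(S) = 471 + S
N(-1235) + j(-1 + 3*23) = -16*(-1235) + (471 + (-1 + 3*23)) = 19760 + (471 + (-1 + 69)) = 19760 + (471 + 68) = 19760 + 539 = 20299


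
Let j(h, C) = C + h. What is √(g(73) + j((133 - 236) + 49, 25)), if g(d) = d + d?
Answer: 3*√13 ≈ 10.817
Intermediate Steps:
g(d) = 2*d
√(g(73) + j((133 - 236) + 49, 25)) = √(2*73 + (25 + ((133 - 236) + 49))) = √(146 + (25 + (-103 + 49))) = √(146 + (25 - 54)) = √(146 - 29) = √117 = 3*√13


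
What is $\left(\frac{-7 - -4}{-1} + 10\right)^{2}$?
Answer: $169$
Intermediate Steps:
$\left(\frac{-7 - -4}{-1} + 10\right)^{2} = \left(\left(-7 + 4\right) \left(-1\right) + 10\right)^{2} = \left(\left(-3\right) \left(-1\right) + 10\right)^{2} = \left(3 + 10\right)^{2} = 13^{2} = 169$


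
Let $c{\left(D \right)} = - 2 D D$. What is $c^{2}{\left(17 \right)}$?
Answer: $334084$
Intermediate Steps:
$c{\left(D \right)} = - 2 D^{2}$
$c^{2}{\left(17 \right)} = \left(- 2 \cdot 17^{2}\right)^{2} = \left(\left(-2\right) 289\right)^{2} = \left(-578\right)^{2} = 334084$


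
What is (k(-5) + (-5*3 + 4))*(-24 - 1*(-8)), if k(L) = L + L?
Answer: 336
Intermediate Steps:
k(L) = 2*L
(k(-5) + (-5*3 + 4))*(-24 - 1*(-8)) = (2*(-5) + (-5*3 + 4))*(-24 - 1*(-8)) = (-10 + (-15 + 4))*(-24 + 8) = (-10 - 11)*(-16) = -21*(-16) = 336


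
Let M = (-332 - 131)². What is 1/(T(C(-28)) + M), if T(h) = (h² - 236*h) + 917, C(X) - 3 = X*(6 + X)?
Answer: 1/452363 ≈ 2.2106e-6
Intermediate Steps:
C(X) = 3 + X*(6 + X)
T(h) = 917 + h² - 236*h
M = 214369 (M = (-463)² = 214369)
1/(T(C(-28)) + M) = 1/((917 + (3 + (-28)² + 6*(-28))² - 236*(3 + (-28)² + 6*(-28))) + 214369) = 1/((917 + (3 + 784 - 168)² - 236*(3 + 784 - 168)) + 214369) = 1/((917 + 619² - 236*619) + 214369) = 1/((917 + 383161 - 146084) + 214369) = 1/(237994 + 214369) = 1/452363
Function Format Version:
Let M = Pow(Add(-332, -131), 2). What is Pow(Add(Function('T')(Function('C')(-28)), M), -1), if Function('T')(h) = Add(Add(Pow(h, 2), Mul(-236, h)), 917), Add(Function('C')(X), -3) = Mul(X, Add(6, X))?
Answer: Rational(1, 452363) ≈ 2.2106e-6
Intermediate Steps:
Function('C')(X) = Add(3, Mul(X, Add(6, X)))
Function('T')(h) = Add(917, Pow(h, 2), Mul(-236, h))
M = 214369 (M = Pow(-463, 2) = 214369)
Pow(Add(Function('T')(Function('C')(-28)), M), -1) = Pow(Add(Add(917, Pow(Add(3, Pow(-28, 2), Mul(6, -28)), 2), Mul(-236, Add(3, Pow(-28, 2), Mul(6, -28)))), 214369), -1) = Pow(Add(Add(917, Pow(Add(3, 784, -168), 2), Mul(-236, Add(3, 784, -168))), 214369), -1) = Pow(Add(Add(917, Pow(619, 2), Mul(-236, 619)), 214369), -1) = Pow(Add(Add(917, 383161, -146084), 214369), -1) = Pow(Add(237994, 214369), -1) = Pow(452363, -1) = Rational(1, 452363)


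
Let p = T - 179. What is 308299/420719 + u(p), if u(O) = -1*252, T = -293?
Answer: -105712889/420719 ≈ -251.27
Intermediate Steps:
p = -472 (p = -293 - 179 = -472)
u(O) = -252
308299/420719 + u(p) = 308299/420719 - 252 = -105712889/420719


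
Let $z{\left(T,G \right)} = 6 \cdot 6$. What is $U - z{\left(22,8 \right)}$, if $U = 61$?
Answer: $25$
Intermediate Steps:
$z{\left(T,G \right)} = 36$
$U - z{\left(22,8 \right)} = 61 - 36 = 25$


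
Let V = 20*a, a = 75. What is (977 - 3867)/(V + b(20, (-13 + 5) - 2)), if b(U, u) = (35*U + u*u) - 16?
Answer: -1445/1142 ≈ -1.2653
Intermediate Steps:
V = 1500 (V = 20*75 = 1500)
b(U, u) = -16 + u² + 35*U (b(U, u) = (35*U + u²) - 16 = (u² + 35*U) - 16 = -16 + u² + 35*U)
(977 - 3867)/(V + b(20, (-13 + 5) - 2)) = (977 - 3867)/(1500 + (-16 + ((-13 + 5) - 2)² + 35*20)) = -2890/(1500 + (-16 + (-8 - 2)² + 700)) = -2890/(1500 + (-16 + (-10)² + 700)) = -2890/(1500 + (-16 + 100 + 700)) = -2890/(1500 + 784) = -2890/2284 = -2890*1/2284 = -1445/1142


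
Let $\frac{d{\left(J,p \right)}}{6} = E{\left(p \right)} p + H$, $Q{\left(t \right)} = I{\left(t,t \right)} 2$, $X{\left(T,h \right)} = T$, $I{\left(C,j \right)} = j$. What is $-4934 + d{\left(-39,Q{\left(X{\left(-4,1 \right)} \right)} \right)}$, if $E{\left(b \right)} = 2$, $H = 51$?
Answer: $-4724$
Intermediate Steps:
$Q{\left(t \right)} = 2 t$ ($Q{\left(t \right)} = t 2 = 2 t$)
$d{\left(J,p \right)} = 306 + 12 p$ ($d{\left(J,p \right)} = 6 \left(2 p + 51\right) = 6 \left(51 + 2 p\right) = 306 + 12 p$)
$-4934 + d{\left(-39,Q{\left(X{\left(-4,1 \right)} \right)} \right)} = -4934 + \left(306 + 12 \cdot 2 \left(-4\right)\right) = -4934 + \left(306 + 12 \left(-8\right)\right) = -4934 + \left(306 - 96\right) = -4934 + 210 = -4724$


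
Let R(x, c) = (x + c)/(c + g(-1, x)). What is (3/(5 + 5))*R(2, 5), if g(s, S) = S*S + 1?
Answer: 21/100 ≈ 0.21000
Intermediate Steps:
g(s, S) = 1 + S² (g(s, S) = S² + 1 = 1 + S²)
R(x, c) = (c + x)/(1 + c + x²) (R(x, c) = (x + c)/(c + (1 + x²)) = (c + x)/(1 + c + x²))
(3/(5 + 5))*R(2, 5) = (3/(5 + 5))*((5 + 2)/(1 + 5 + 2²)) = (3/10)*(7/(1 + 5 + 4)) = ((⅒)*3)*(7/10) = 3*((⅒)*7)/10 = (3/10)*(7/10) = 21/100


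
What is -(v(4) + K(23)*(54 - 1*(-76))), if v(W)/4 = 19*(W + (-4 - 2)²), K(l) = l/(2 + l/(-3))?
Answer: -42710/17 ≈ -2512.4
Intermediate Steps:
K(l) = l/(2 - l/3) (K(l) = l/(2 + l*(-⅓)) = l/(2 - l/3))
v(W) = 2736 + 76*W (v(W) = 4*(19*(W + (-4 - 2)²)) = 4*(19*(W + (-6)²)) = 4*(19*(W + 36)) = 4*(19*(36 + W)) = 4*(684 + 19*W) = 2736 + 76*W)
-(v(4) + K(23)*(54 - 1*(-76))) = -((2736 + 76*4) + (-3*23/(-6 + 23))*(54 - 1*(-76))) = -((2736 + 304) + (-3*23/17)*(54 + 76)) = -(3040 - 3*23*1/17*130) = -(3040 - 69/17*130) = -(3040 - 8970/17) = -1*42710/17 = -42710/17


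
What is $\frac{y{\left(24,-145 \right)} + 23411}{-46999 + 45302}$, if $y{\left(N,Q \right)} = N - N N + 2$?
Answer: $- \frac{9589}{1697} \approx -5.6506$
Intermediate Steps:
$y{\left(N,Q \right)} = 2 - N^{3}$ ($y{\left(N,Q \right)} = N \left(- N^{2}\right) + 2 = - N^{3} + 2 = 2 - N^{3}$)
$\frac{y{\left(24,-145 \right)} + 23411}{-46999 + 45302} = \frac{\left(2 - 24^{3}\right) + 23411}{-46999 + 45302} = \frac{\left(2 - 13824\right) + 23411}{-1697} = \left(\left(2 - 13824\right) + 23411\right) \left(- \frac{1}{1697}\right) = \left(-13822 + 23411\right) \left(- \frac{1}{1697}\right) = 9589 \left(- \frac{1}{1697}\right) = - \frac{9589}{1697}$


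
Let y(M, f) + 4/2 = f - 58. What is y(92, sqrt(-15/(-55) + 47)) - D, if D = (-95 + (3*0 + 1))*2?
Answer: 128 + 2*sqrt(1430)/11 ≈ 134.88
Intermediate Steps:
D = -188 (D = (-95 + (0 + 1))*2 = (-95 + 1)*2 = -94*2 = -188)
y(M, f) = -60 + f (y(M, f) = -2 + (f - 58) = -2 + (-58 + f) = -60 + f)
y(92, sqrt(-15/(-55) + 47)) - D = (-60 + sqrt(-15/(-55) + 47)) - 1*(-188) = (-60 + sqrt(-15*(-1/55) + 47)) + 188 = (-60 + sqrt(3/11 + 47)) + 188 = (-60 + sqrt(520/11)) + 188 = (-60 + 2*sqrt(1430)/11) + 188 = 128 + 2*sqrt(1430)/11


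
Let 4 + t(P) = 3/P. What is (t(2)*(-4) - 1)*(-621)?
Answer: -5589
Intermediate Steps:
t(P) = -4 + 3/P
(t(2)*(-4) - 1)*(-621) = ((-4 + 3/2)*(-4) - 1)*(-621) = (-5/2*(-4) - 1)*(-621) = (10 - 1)*(-621) = 9*(-621) = -5589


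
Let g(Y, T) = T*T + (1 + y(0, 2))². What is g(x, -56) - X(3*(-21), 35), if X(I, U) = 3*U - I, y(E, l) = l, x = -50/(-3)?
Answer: 2977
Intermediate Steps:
x = 50/3 (x = -50*(-⅓) = 50/3 ≈ 16.667)
X(I, U) = -I + 3*U
g(Y, T) = 9 + T² (g(Y, T) = T*T + (1 + 2)² = T² + 3² = T² + 9 = 9 + T²)
g(x, -56) - X(3*(-21), 35) = (9 + (-56)²) - (-3*(-21) + 3*35) = (9 + 3136) - (-1*(-63) + 105) = 3145 - (63 + 105) = 3145 - 1*168 = 3145 - 168 = 2977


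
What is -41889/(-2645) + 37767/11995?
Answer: 120470454/6345355 ≈ 18.986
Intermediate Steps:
-41889/(-2645) + 37767/11995 = -41889*(-1/2645) + 37767*(1/11995) = 41889/2645 + 37767/11995 = 120470454/6345355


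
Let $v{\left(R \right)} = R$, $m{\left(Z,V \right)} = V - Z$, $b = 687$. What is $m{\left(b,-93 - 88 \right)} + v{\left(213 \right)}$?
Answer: $-655$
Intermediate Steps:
$m{\left(b,-93 - 88 \right)} + v{\left(213 \right)} = \left(\left(-93 - 88\right) - 687\right) + 213 = \left(-181 - 687\right) + 213 = -868 + 213 = -655$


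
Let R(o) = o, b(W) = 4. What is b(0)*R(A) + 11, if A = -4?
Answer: -5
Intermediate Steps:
b(0)*R(A) + 11 = 4*(-4) + 11 = -16 + 11 = -5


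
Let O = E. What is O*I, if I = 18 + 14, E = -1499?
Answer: -47968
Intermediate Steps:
O = -1499
I = 32
O*I = -1499*32 = -47968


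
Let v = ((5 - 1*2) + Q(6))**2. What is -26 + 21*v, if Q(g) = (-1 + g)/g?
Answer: 3391/12 ≈ 282.58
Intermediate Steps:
Q(g) = (-1 + g)/g
v = 529/36 (v = ((5 - 1*2) + (-1 + 6)/6)**2 = ((5 - 2) + (1/6)*5)**2 = (3 + 5/6)**2 = (23/6)**2 = 529/36 ≈ 14.694)
-26 + 21*v = -26 + 21*(529/36) = -26 + 3703/12 = 3391/12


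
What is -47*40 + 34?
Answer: -1846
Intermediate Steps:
-47*40 + 34 = -1880 + 34 = -1846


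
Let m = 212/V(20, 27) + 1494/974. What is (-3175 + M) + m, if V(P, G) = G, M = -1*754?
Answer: -51539008/13149 ≈ -3919.6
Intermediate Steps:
M = -754
m = 123413/13149 (m = 212/27 + 1494/974 = 212*(1/27) + 1494*(1/974) = 212/27 + 747/487 = 123413/13149 ≈ 9.3857)
(-3175 + M) + m = (-3175 - 754) + 123413/13149 = -3929 + 123413/13149 = -51539008/13149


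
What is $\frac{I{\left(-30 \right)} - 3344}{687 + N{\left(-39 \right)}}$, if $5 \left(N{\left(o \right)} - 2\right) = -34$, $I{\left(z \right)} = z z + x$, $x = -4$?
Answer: $- \frac{1360}{379} \approx -3.5884$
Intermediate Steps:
$I{\left(z \right)} = -4 + z^{2}$ ($I{\left(z \right)} = z z - 4 = z^{2} - 4 = -4 + z^{2}$)
$N{\left(o \right)} = - \frac{24}{5}$ ($N{\left(o \right)} = 2 + \frac{1}{5} \left(-34\right) = 2 - \frac{34}{5} = - \frac{24}{5}$)
$\frac{I{\left(-30 \right)} - 3344}{687 + N{\left(-39 \right)}} = \frac{\left(-4 + \left(-30\right)^{2}\right) - 3344}{687 - \frac{24}{5}} = \frac{\left(-4 + 900\right) - 3344}{\frac{3411}{5}} = \left(896 - 3344\right) \frac{5}{3411} = \left(-2448\right) \frac{5}{3411} = - \frac{1360}{379}$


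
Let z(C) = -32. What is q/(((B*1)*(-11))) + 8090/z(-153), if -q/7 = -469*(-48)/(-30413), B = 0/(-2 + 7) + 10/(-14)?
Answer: -6748482767/26763440 ≈ -252.15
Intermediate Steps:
B = -5/7 (B = 0/5 + 10*(-1/14) = 0*(⅕) - 5/7 = 0 - 5/7 = -5/7 ≈ -0.71429)
q = 157584/30413 (q = -7*(-469*(-48))/(-30413) = -157584*(-1)/30413 = -7*(-22512/30413) = 157584/30413 ≈ 5.1815)
q/(((B*1)*(-11))) + 8090/z(-153) = 157584/(30413*((-5/7*1*(-11)))) + 8090/(-32) = 157584/(30413*((-5/7*(-11)))) + 8090*(-1/32) = 157584/(30413*(55/7)) - 4045/16 = (157584/30413)*(7/55) - 4045/16 = 1103088/1672715 - 4045/16 = -6748482767/26763440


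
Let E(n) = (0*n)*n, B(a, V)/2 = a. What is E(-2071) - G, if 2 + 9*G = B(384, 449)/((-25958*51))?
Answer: 49046/220643 ≈ 0.22229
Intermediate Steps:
B(a, V) = 2*a
E(n) = 0 (E(n) = 0*n = 0)
G = -49046/220643 (G = -2/9 + ((2*384)/((-25958*51)))/9 = -2/9 + (768/(-1323858))/9 = -2/9 + (768*(-1/1323858))/9 = -2/9 + (⅑)*(-128/220643) = -2/9 - 128/1985787 = -49046/220643 ≈ -0.22229)
E(-2071) - G = 0 - 1*(-49046/220643) = 0 + 49046/220643 = 49046/220643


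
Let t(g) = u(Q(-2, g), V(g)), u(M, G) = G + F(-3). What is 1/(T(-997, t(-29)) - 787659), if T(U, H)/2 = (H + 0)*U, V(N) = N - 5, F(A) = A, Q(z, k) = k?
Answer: -1/713881 ≈ -1.4008e-6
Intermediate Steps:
V(N) = -5 + N
u(M, G) = -3 + G (u(M, G) = G - 3 = -3 + G)
t(g) = -8 + g (t(g) = -3 + (-5 + g) = -8 + g)
T(U, H) = 2*H*U (T(U, H) = 2*((H + 0)*U) = 2*(H*U) = 2*H*U)
1/(T(-997, t(-29)) - 787659) = 1/(2*(-8 - 29)*(-997) - 787659) = 1/(2*(-37)*(-997) - 787659) = 1/(73778 - 787659) = 1/(-713881) = -1/713881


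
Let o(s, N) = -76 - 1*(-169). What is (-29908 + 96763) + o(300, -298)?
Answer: 66948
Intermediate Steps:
o(s, N) = 93 (o(s, N) = -76 + 169 = 93)
(-29908 + 96763) + o(300, -298) = (-29908 + 96763) + 93 = 66855 + 93 = 66948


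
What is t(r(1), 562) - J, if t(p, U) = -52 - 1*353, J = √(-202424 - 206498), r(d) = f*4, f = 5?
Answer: -405 - I*√408922 ≈ -405.0 - 639.47*I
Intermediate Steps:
r(d) = 20 (r(d) = 5*4 = 20)
J = I*√408922 (J = √(-408922) = I*√408922 ≈ 639.47*I)
t(p, U) = -405 (t(p, U) = -52 - 353 = -405)
t(r(1), 562) - J = -405 - I*√408922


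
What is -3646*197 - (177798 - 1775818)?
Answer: 879758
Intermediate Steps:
-3646*197 - (177798 - 1775818) = -718262 - 1*(-1598020) = -718262 + 1598020 = 879758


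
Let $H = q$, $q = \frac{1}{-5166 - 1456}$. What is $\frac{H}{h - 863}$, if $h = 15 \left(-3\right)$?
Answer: $\frac{1}{6012776} \approx 1.6631 \cdot 10^{-7}$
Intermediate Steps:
$h = -45$
$q = - \frac{1}{6622}$ ($q = \frac{1}{-6622} = - \frac{1}{6622} \approx -0.00015101$)
$H = - \frac{1}{6622} \approx -0.00015101$
$\frac{H}{h - 863} = \frac{1}{-45 - 863} \left(- \frac{1}{6622}\right) = \frac{1}{-908} \left(- \frac{1}{6622}\right) = \left(- \frac{1}{908}\right) \left(- \frac{1}{6622}\right) = \frac{1}{6012776}$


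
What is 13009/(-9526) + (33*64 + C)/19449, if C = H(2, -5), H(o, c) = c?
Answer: -232940759/185271174 ≈ -1.2573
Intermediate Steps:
C = -5
13009/(-9526) + (33*64 + C)/19449 = 13009/(-9526) + (33*64 - 5)/19449 = 13009*(-1/9526) + (2112 - 5)*(1/19449) = -13009/9526 + 2107*(1/19449) = -13009/9526 + 2107/19449 = -232940759/185271174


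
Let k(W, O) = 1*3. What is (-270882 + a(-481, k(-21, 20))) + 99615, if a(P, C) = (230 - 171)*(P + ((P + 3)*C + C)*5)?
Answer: -621791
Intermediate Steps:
k(W, O) = 3
a(P, C) = 59*P + 295*C + 295*C*(3 + P) (a(P, C) = 59*(P + ((3 + P)*C + C)*5) = 59*(P + (C*(3 + P) + C)*5) = 59*(P + (C + C*(3 + P))*5) = 59*(P + (5*C + 5*C*(3 + P))) = 59*(P + 5*C + 5*C*(3 + P)) = 59*P + 295*C + 295*C*(3 + P))
(-270882 + a(-481, k(-21, 20))) + 99615 = (-270882 + (59*(-481) + 1180*3 + 295*3*(-481))) + 99615 = (-270882 + (-28379 + 3540 - 425685)) + 99615 = (-270882 - 450524) + 99615 = -721406 + 99615 = -621791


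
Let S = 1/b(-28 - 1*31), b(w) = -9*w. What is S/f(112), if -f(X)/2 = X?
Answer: -1/118944 ≈ -8.4073e-6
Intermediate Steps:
f(X) = -2*X
S = 1/531 (S = 1/(-9*(-28 - 1*31)) = 1/(-9*(-28 - 31)) = 1/(-9*(-59)) = 1/531 ≈ 0.0018832)
S/f(112) = 1/(531*((-2*112))) = (1/531)/(-224) = (1/531)*(-1/224) = -1/118944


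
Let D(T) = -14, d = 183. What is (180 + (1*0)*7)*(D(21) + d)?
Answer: 30420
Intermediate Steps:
(180 + (1*0)*7)*(D(21) + d) = (180 + (1*0)*7)*(-14 + 183) = (180 + 0*7)*169 = (180 + 0)*169 = 180*169 = 30420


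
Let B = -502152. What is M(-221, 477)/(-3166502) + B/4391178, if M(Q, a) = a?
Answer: -265359984035/2317445653226 ≈ -0.11451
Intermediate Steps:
M(-221, 477)/(-3166502) + B/4391178 = 477/(-3166502) - 502152/4391178 = 477*(-1/3166502) - 502152*1/4391178 = -477/3166502 - 83692/731863 = -265359984035/2317445653226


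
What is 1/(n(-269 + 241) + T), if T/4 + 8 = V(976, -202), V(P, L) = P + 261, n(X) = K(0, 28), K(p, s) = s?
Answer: 1/4944 ≈ 0.00020227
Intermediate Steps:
n(X) = 28
V(P, L) = 261 + P
T = 4916 (T = -32 + 4*(261 + 976) = -32 + 4*1237 = -32 + 4948 = 4916)
1/(n(-269 + 241) + T) = 1/(28 + 4916) = 1/4944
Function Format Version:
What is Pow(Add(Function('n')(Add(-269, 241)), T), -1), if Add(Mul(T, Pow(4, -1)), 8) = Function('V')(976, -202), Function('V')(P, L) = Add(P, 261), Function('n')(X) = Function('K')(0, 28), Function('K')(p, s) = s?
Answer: Rational(1, 4944) ≈ 0.00020227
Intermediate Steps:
Function('n')(X) = 28
Function('V')(P, L) = Add(261, P)
T = 4916 (T = Add(-32, Mul(4, Add(261, 976))) = Add(-32, Mul(4, 1237)) = Add(-32, 4948) = 4916)
Pow(Add(Function('n')(Add(-269, 241)), T), -1) = Pow(Add(28, 4916), -1) = Pow(4944, -1) = Rational(1, 4944)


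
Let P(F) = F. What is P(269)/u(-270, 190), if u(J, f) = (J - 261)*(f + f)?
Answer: -269/201780 ≈ -0.0013331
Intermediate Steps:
u(J, f) = 2*f*(-261 + J) (u(J, f) = (-261 + J)*(2*f) = 2*f*(-261 + J))
P(269)/u(-270, 190) = 269/((2*190*(-261 - 270))) = 269/((2*190*(-531))) = 269/(-201780) = 269*(-1/201780) = -269/201780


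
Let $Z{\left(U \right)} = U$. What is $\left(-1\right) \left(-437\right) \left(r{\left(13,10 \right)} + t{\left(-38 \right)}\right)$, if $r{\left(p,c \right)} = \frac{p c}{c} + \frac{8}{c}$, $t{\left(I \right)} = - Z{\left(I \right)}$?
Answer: $\frac{113183}{5} \approx 22637.0$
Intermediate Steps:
$t{\left(I \right)} = - I$
$r{\left(p,c \right)} = p + \frac{8}{c}$ ($r{\left(p,c \right)} = \frac{c p}{c} + \frac{8}{c} = p + \frac{8}{c}$)
$\left(-1\right) \left(-437\right) \left(r{\left(13,10 \right)} + t{\left(-38 \right)}\right) = \left(-1\right) \left(-437\right) \left(\left(13 + \frac{8}{10}\right) - -38\right) = 437 \left(\left(13 + 8 \cdot \frac{1}{10}\right) + 38\right) = 437 \left(\left(13 + \frac{4}{5}\right) + 38\right) = 437 \left(\frac{69}{5} + 38\right) = 437 \cdot \frac{259}{5} = \frac{113183}{5}$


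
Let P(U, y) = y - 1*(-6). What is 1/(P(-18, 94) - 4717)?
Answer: -1/4617 ≈ -0.00021659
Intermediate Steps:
P(U, y) = 6 + y (P(U, y) = y + 6 = 6 + y)
1/(P(-18, 94) - 4717) = 1/((6 + 94) - 4717) = 1/(100 - 4717) = 1/(-4617) = -1/4617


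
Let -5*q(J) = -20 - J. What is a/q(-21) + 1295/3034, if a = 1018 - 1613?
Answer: 243985/82 ≈ 2975.4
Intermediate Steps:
a = -595
q(J) = 4 + J/5 (q(J) = -(-20 - J)/5 = 4 + J/5)
a/q(-21) + 1295/3034 = -595/(4 + (1/5)*(-21)) + 1295/3034 = -595/(4 - 21/5) + 1295*(1/3034) = -595/(-1/5) + 35/82 = -595*(-5) + 35/82 = 2975 + 35/82 = 243985/82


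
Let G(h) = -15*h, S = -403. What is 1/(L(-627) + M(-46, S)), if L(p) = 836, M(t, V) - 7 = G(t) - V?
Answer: 1/1936 ≈ 0.00051653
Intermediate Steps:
M(t, V) = 7 - V - 15*t (M(t, V) = 7 + (-15*t - V) = 7 + (-V - 15*t) = 7 - V - 15*t)
1/(L(-627) + M(-46, S)) = 1/(836 + (7 - 1*(-403) - 15*(-46))) = 1/(836 + (7 + 403 + 690)) = 1/(836 + 1100) = 1/1936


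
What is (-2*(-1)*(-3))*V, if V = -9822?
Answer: 58932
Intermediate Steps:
(-2*(-1)*(-3))*V = (-2*(-1)*(-3))*(-9822) = (2*(-3))*(-9822) = -6*(-9822) = 58932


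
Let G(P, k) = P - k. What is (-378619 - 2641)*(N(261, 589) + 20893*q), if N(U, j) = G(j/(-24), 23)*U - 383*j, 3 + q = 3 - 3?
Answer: 229270224425/2 ≈ 1.1464e+11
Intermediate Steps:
q = -3 (q = -3 + (3 - 3) = -3 + 0 = -3)
N(U, j) = -383*j + U*(-23 - j/24) (N(U, j) = (j/(-24) - 1*23)*U - 383*j = (j*(-1/24) - 23)*U - 383*j = (-j/24 - 23)*U - 383*j = (-23 - j/24)*U - 383*j = U*(-23 - j/24) - 383*j = -383*j + U*(-23 - j/24))
(-378619 - 2641)*(N(261, 589) + 20893*q) = (-378619 - 2641)*((-383*589 - 1/24*261*(552 + 589)) + 20893*(-3)) = -381260*((-225587 - 1/24*261*1141) - 62679) = -381260*((-225587 - 99267/8) - 62679) = -381260*(-1903963/8 - 62679) = -381260*(-2405395/8) = 229270224425/2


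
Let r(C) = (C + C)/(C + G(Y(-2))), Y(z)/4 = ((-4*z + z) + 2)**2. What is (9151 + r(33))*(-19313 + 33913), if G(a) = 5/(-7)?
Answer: 15100692400/113 ≈ 1.3363e+8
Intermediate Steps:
Y(z) = 4*(2 - 3*z)**2 (Y(z) = 4*((-4*z + z) + 2)**2 = 4*(-3*z + 2)**2 = 4*(2 - 3*z)**2)
G(a) = -5/7 (G(a) = 5*(-1/7) = -5/7)
r(C) = 2*C/(-5/7 + C) (r(C) = (C + C)/(C - 5/7) = (2*C)/(-5/7 + C) = 2*C/(-5/7 + C))
(9151 + r(33))*(-19313 + 33913) = (9151 + 14*33/(-5 + 7*33))*(-19313 + 33913) = (9151 + 14*33/(-5 + 231))*14600 = (9151 + 14*33/226)*14600 = (9151 + 14*33*(1/226))*14600 = (9151 + 231/113)*14600 = (1034294/113)*14600 = 15100692400/113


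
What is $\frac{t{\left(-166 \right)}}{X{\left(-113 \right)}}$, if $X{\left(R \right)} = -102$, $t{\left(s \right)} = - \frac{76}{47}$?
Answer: $\frac{38}{2397} \approx 0.015853$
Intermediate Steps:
$t{\left(s \right)} = - \frac{76}{47}$ ($t{\left(s \right)} = \left(-76\right) \frac{1}{47} = - \frac{76}{47}$)
$\frac{t{\left(-166 \right)}}{X{\left(-113 \right)}} = - \frac{76}{47 \left(-102\right)} = \left(- \frac{76}{47}\right) \left(- \frac{1}{102}\right) = \frac{38}{2397}$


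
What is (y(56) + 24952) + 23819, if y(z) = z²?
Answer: 51907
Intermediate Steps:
(y(56) + 24952) + 23819 = (56² + 24952) + 23819 = (3136 + 24952) + 23819 = 28088 + 23819 = 51907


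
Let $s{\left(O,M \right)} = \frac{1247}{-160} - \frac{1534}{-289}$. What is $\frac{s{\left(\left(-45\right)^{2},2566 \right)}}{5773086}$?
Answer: $- \frac{114943}{266947496640} \approx -4.3058 \cdot 10^{-7}$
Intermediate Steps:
$s{\left(O,M \right)} = - \frac{114943}{46240}$ ($s{\left(O,M \right)} = 1247 \left(- \frac{1}{160}\right) - - \frac{1534}{289} = - \frac{1247}{160} + \frac{1534}{289} = - \frac{114943}{46240}$)
$\frac{s{\left(\left(-45\right)^{2},2566 \right)}}{5773086} = - \frac{114943}{46240 \cdot 5773086} = \left(- \frac{114943}{46240}\right) \frac{1}{5773086} = - \frac{114943}{266947496640}$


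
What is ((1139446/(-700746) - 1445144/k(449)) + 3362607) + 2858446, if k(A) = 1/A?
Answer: -225166719548642/350373 ≈ -6.4265e+8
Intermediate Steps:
((1139446/(-700746) - 1445144/k(449)) + 3362607) + 2858446 = ((1139446/(-700746) - 1445144/(1/449)) + 3362607) + 2858446 = ((1139446*(-1/700746) - 1445144/1/449) + 3362607) + 2858446 = ((-569723/350373 - 1445144*449) + 3362607) + 2858446 = ((-569723/350373 - 648869656) + 3362607) + 2858446 = (-227346408551411/350373 + 3362607) + 2858446 = -226168241849000/350373 + 2858446 = -225166719548642/350373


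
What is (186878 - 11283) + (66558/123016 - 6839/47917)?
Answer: 517528601184051/2947278836 ≈ 1.7560e+5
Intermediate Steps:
(186878 - 11283) + (66558/123016 - 6839/47917) = 175595 + (66558*(1/123016) - 6839*1/47917) = 175595 + (33279/61508 - 6839/47917) = 175595 + 1173976631/2947278836 = 517528601184051/2947278836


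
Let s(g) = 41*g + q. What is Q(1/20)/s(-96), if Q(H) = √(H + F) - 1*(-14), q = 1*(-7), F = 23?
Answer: -14/3943 - √2305/39430 ≈ -0.0047682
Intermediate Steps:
q = -7
s(g) = -7 + 41*g (s(g) = 41*g - 7 = -7 + 41*g)
Q(H) = 14 + √(23 + H) (Q(H) = √(H + 23) - 1*(-14) = √(23 + H) + 14 = 14 + √(23 + H))
Q(1/20)/s(-96) = (14 + √(23 + 1/20))/(-7 + 41*(-96)) = (14 + √(23 + 1/20))/(-7 - 3936) = (14 + √(461/20))/(-3943) = (14 + √2305/10)*(-1/3943) = -14/3943 - √2305/39430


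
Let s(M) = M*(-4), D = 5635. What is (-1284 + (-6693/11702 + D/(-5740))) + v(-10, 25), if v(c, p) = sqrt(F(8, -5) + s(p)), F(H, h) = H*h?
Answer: -1233571013/959564 + 2*I*sqrt(35) ≈ -1285.6 + 11.832*I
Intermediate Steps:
s(M) = -4*M
v(c, p) = sqrt(-40 - 4*p) (v(c, p) = sqrt(8*(-5) - 4*p) = sqrt(-40 - 4*p))
(-1284 + (-6693/11702 + D/(-5740))) + v(-10, 25) = (-1284 + (-6693/11702 + 5635/(-5740))) + 2*sqrt(-10 - 1*25) = (-1284 + (-6693*1/11702 + 5635*(-1/5740))) + 2*sqrt(-10 - 25) = (-1284 + (-6693/11702 - 161/164)) + 2*sqrt(-35) = (-1284 - 1490837/959564) + 2*(I*sqrt(35)) = -1233571013/959564 + 2*I*sqrt(35)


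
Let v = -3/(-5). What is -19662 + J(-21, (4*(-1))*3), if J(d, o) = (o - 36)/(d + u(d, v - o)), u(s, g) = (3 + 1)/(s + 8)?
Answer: -5445750/277 ≈ -19660.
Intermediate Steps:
v = ⅗ (v = -3*(-⅕) = ⅗ ≈ 0.60000)
u(s, g) = 4/(8 + s)
J(d, o) = (-36 + o)/(d + 4/(8 + d)) (J(d, o) = (o - 36)/(d + 4/(8 + d)) = (-36 + o)/(d + 4/(8 + d)))
-19662 + J(-21, (4*(-1))*3) = -19662 + (-36 + (4*(-1))*3)*(8 - 21)/(4 - 21*(8 - 21)) = -19662 + (-36 - 4*3)*(-13)/(4 - 21*(-13)) = -19662 + (-36 - 12)*(-13)/(4 + 273) = -19662 - 48*(-13)/277 = -19662 + (1/277)*(-48)*(-13) = -19662 + 624/277 = -5445750/277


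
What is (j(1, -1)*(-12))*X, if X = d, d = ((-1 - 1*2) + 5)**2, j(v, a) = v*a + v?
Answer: 0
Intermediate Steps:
j(v, a) = v + a*v (j(v, a) = a*v + v = v + a*v)
d = 4 (d = ((-1 - 2) + 5)**2 = (-3 + 5)**2 = 2**2 = 4)
X = 4
(j(1, -1)*(-12))*X = ((1*(1 - 1))*(-12))*4 = ((1*0)*(-12))*4 = (0*(-12))*4 = 0*4 = 0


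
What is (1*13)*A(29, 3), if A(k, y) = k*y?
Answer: 1131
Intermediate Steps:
(1*13)*A(29, 3) = (1*13)*(29*3) = 13*87 = 1131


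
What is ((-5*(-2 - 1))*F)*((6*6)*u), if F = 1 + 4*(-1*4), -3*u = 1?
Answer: 2700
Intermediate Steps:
u = -⅓ (u = -⅓*1 = -⅓ ≈ -0.33333)
F = -15 (F = 1 + 4*(-4) = 1 - 16 = -15)
((-5*(-2 - 1))*F)*((6*6)*u) = (-5*(-2 - 1)*(-15))*((6*6)*(-⅓)) = (-5*(-3)*(-15))*(36*(-⅓)) = (15*(-15))*(-12) = -225*(-12) = 2700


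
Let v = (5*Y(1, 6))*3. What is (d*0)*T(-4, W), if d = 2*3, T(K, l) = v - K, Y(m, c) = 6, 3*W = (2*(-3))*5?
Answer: 0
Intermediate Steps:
W = -10 (W = ((2*(-3))*5)/3 = (-6*5)/3 = (⅓)*(-30) = -10)
v = 90 (v = (5*6)*3 = 30*3 = 90)
T(K, l) = 90 - K
d = 6
(d*0)*T(-4, W) = (6*0)*(90 - 1*(-4)) = 0*(90 + 4) = 0*94 = 0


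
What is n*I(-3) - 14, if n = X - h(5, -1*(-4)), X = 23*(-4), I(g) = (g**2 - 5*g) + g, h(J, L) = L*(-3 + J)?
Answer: -2114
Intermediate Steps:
I(g) = g**2 - 4*g
X = -92
n = -100 (n = -92 - (-1*(-4))*(-3 + 5) = -92 - 4*2 = -92 - 1*8 = -92 - 8 = -100)
n*I(-3) - 14 = -(-300)*(-4 - 3) - 14 = -(-300)*(-7) - 14 = -100*21 - 14 = -2100 - 14 = -2114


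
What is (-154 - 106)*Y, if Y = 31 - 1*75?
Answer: 11440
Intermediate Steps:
Y = -44 (Y = 31 - 75 = -44)
(-154 - 106)*Y = (-154 - 106)*(-44) = -260*(-44) = 11440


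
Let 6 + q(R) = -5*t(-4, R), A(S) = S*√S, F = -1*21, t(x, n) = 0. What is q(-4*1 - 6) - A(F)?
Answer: -6 + 21*I*√21 ≈ -6.0 + 96.234*I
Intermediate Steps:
F = -21
A(S) = S^(3/2)
q(R) = -6 (q(R) = -6 - 5*0 = -6 + 0 = -6)
q(-4*1 - 6) - A(F) = -6 - (-21)^(3/2) = -6 - (-21)*I*√21 = -6 + 21*I*√21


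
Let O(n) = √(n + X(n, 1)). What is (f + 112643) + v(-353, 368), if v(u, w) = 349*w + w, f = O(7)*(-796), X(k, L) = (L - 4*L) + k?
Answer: 241443 - 796*√11 ≈ 2.3880e+5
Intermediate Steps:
X(k, L) = k - 3*L (X(k, L) = -3*L + k = k - 3*L)
O(n) = √(-3 + 2*n) (O(n) = √(n + (n - 3*1)) = √(n + (n - 3)) = √(n + (-3 + n)) = √(-3 + 2*n))
f = -796*√11 (f = √(-3 + 2*7)*(-796) = √(-3 + 14)*(-796) = √11*(-796) = -796*√11 ≈ -2640.0)
v(u, w) = 350*w
(f + 112643) + v(-353, 368) = (-796*√11 + 112643) + 350*368 = (112643 - 796*√11) + 128800 = 241443 - 796*√11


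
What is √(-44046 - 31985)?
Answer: I*√76031 ≈ 275.74*I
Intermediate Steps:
√(-44046 - 31985) = √(-76031) = I*√76031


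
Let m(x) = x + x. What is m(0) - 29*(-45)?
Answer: 1305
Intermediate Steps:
m(x) = 2*x
m(0) - 29*(-45) = 2*0 - 29*(-45) = 0 + 1305 = 1305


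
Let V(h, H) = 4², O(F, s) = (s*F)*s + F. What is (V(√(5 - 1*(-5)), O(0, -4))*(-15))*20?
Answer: -4800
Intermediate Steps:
O(F, s) = F + F*s² (O(F, s) = (F*s)*s + F = F*s² + F = F + F*s²)
V(h, H) = 16
(V(√(5 - 1*(-5)), O(0, -4))*(-15))*20 = (16*(-15))*20 = -240*20 = -4800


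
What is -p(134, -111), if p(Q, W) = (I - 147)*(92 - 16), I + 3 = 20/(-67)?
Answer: 765320/67 ≈ 11423.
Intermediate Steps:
I = -221/67 (I = -3 + 20/(-67) = -3 + 20*(-1/67) = -3 - 20/67 = -221/67 ≈ -3.2985)
p(Q, W) = -765320/67 (p(Q, W) = (-221/67 - 147)*(92 - 16) = -10070/67*76 = -765320/67)
-p(134, -111) = -1*(-765320/67) = 765320/67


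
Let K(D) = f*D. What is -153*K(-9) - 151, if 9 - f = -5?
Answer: 19127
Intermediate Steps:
f = 14 (f = 9 - 1*(-5) = 9 + 5 = 14)
K(D) = 14*D
-153*K(-9) - 151 = -2142*(-9) - 151 = -153*(-126) - 151 = 19278 - 151 = 19127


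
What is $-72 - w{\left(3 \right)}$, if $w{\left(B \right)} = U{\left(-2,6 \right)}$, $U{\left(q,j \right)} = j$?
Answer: $-78$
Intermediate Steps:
$w{\left(B \right)} = 6$
$-72 - w{\left(3 \right)} = -72 - 6 = -78$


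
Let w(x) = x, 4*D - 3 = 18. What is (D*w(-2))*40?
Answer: -420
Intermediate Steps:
D = 21/4 (D = ¾ + (¼)*18 = ¾ + 9/2 = 21/4 ≈ 5.2500)
(D*w(-2))*40 = ((21/4)*(-2))*40 = -21/2*40 = -420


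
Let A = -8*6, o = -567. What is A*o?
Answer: 27216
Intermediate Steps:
A = -48
A*o = -48*(-567) = 27216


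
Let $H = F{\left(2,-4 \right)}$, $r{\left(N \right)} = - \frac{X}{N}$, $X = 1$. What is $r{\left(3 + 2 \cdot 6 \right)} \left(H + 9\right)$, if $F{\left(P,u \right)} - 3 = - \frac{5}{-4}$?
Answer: $- \frac{53}{60} \approx -0.88333$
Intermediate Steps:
$r{\left(N \right)} = - \frac{1}{N}$
$F{\left(P,u \right)} = \frac{17}{4}$ ($F{\left(P,u \right)} = 3 - \frac{5}{-4} = 3 - - \frac{5}{4} = 3 + \frac{5}{4} = \frac{17}{4}$)
$H = \frac{17}{4} \approx 4.25$
$r{\left(3 + 2 \cdot 6 \right)} \left(H + 9\right) = - \frac{1}{3 + 2 \cdot 6} \left(\frac{17}{4} + 9\right) = - \frac{1}{3 + 12} \cdot \frac{53}{4} = - \frac{1}{15} \cdot \frac{53}{4} = \left(-1\right) \frac{1}{15} \cdot \frac{53}{4} = \left(- \frac{1}{15}\right) \frac{53}{4} = - \frac{53}{60}$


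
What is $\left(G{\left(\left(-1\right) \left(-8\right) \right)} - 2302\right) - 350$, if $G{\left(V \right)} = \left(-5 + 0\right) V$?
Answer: $-2692$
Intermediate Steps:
$G{\left(V \right)} = - 5 V$
$\left(G{\left(\left(-1\right) \left(-8\right) \right)} - 2302\right) - 350 = \left(- 5 \left(\left(-1\right) \left(-8\right)\right) - 2302\right) - 350 = \left(\left(-5\right) 8 - 2302\right) - 350 = \left(-40 - 2302\right) - 350 = -2342 - 350 = -2692$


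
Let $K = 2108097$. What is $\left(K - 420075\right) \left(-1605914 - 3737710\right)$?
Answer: $-9020154871728$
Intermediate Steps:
$\left(K - 420075\right) \left(-1605914 - 3737710\right) = \left(2108097 - 420075\right) \left(-1605914 - 3737710\right) = 1688022 \left(-5343624\right) = -9020154871728$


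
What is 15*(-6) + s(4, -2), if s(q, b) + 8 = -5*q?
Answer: -118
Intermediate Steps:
s(q, b) = -8 - 5*q
15*(-6) + s(4, -2) = 15*(-6) + (-8 - 5*4) = -90 + (-8 - 20) = -90 - 28 = -118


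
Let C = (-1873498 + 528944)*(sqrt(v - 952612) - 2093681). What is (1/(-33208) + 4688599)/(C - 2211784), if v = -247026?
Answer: 19922853885019097221845/11961812698072882308927345712 + 104672853658930707*I*sqrt(1199638)/131579939678801705398200802832 ≈ 1.6655e-6 + 8.713e-10*I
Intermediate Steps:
C = 2815067163274 - 1344554*I*sqrt(1199638) (C = (-1873498 + 528944)*(sqrt(-247026 - 952612) - 2093681) = -1344554*(sqrt(-1199638) - 2093681) = -1344554*(I*sqrt(1199638) - 2093681) = -1344554*(-2093681 + I*sqrt(1199638)) = 2815067163274 - 1344554*I*sqrt(1199638) ≈ 2.8151e+12 - 1.4727e+9*I)
(1/(-33208) + 4688599)/(C - 2211784) = (1/(-33208) + 4688599)/((2815067163274 - 1344554*I*sqrt(1199638)) - 2211784) = (-1/33208 + 4688599)/(2815064951490 - 1344554*I*sqrt(1199638)) = 155698995591/(33208*(2815064951490 - 1344554*I*sqrt(1199638)))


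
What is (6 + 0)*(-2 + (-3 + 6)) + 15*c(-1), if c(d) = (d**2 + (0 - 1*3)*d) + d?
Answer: 51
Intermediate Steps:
c(d) = d**2 - 2*d (c(d) = (d**2 + (0 - 3)*d) + d = (d**2 - 3*d) + d = d**2 - 2*d)
(6 + 0)*(-2 + (-3 + 6)) + 15*c(-1) = (6 + 0)*(-2 + (-3 + 6)) + 15*(-(-2 - 1)) = 6*(-2 + 3) + 15*(-1*(-3)) = 6*1 + 15*3 = 6 + 45 = 51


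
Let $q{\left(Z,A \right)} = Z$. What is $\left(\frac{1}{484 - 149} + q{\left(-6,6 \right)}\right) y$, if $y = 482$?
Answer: $- \frac{968338}{335} \approx -2890.6$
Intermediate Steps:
$\left(\frac{1}{484 - 149} + q{\left(-6,6 \right)}\right) y = \left(\frac{1}{484 - 149} - 6\right) 482 = \left(\frac{1}{335} - 6\right) 482 = \left(- \frac{2009}{335}\right) 482 = - \frac{968338}{335}$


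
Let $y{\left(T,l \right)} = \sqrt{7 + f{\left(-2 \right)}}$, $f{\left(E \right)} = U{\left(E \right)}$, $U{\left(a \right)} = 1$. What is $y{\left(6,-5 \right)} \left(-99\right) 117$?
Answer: $- 23166 \sqrt{2} \approx -32762.0$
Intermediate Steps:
$f{\left(E \right)} = 1$
$y{\left(T,l \right)} = 2 \sqrt{2}$ ($y{\left(T,l \right)} = \sqrt{7 + 1} = \sqrt{8} = 2 \sqrt{2}$)
$y{\left(6,-5 \right)} \left(-99\right) 117 = 2 \sqrt{2} \left(-99\right) 117 = - 198 \sqrt{2} \cdot 117 = - 23166 \sqrt{2}$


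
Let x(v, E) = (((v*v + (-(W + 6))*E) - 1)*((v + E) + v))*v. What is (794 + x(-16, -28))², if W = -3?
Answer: 106428622756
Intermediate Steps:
x(v, E) = v*(E + 2*v)*(-1 + v² - 3*E) (x(v, E) = (((v*v + (-(-3 + 6))*E) - 1)*((v + E) + v))*v = (((v² + (-1*3)*E) - 1)*((E + v) + v))*v = (((v² - 3*E) - 1)*(E + 2*v))*v = ((-1 + v² - 3*E)*(E + 2*v))*v = ((E + 2*v)*(-1 + v² - 3*E))*v = v*(E + 2*v)*(-1 + v² - 3*E))
(794 + x(-16, -28))² = (794 - 16*(-1*(-28) - 3*(-28)² - 2*(-16) + 2*(-16)³ - 28*(-16)² - 6*(-28)*(-16)))² = (794 - 16*(28 - 3*784 + 32 + 2*(-4096) - 28*256 - 2688))² = (794 - 16*(28 - 2352 + 32 - 8192 - 7168 - 2688))² = (794 - 16*(-20340))² = (794 + 325440)² = 326234² = 106428622756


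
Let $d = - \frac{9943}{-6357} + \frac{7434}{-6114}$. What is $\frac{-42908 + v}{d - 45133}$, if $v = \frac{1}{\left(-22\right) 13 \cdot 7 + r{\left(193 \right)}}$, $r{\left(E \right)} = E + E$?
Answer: $\frac{2755614273789}{2898484611440} \approx 0.95071$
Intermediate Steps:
$r{\left(E \right)} = 2 E$
$d = \frac{13838}{39741}$ ($d = \left(-9943\right) \left(- \frac{1}{6357}\right) + 7434 \left(- \frac{1}{6114}\right) = \frac{61}{39} - \frac{1239}{1019} = \frac{13838}{39741} \approx 0.3482$)
$v = - \frac{1}{1616}$ ($v = \frac{1}{\left(-22\right) 13 \cdot 7 + 2 \cdot 193} = \frac{1}{\left(-286\right) 7 + 386} = \frac{1}{-2002 + 386} = \frac{1}{-1616} = - \frac{1}{1616} \approx -0.00061881$)
$\frac{-42908 + v}{d - 45133} = \frac{-42908 - \frac{1}{1616}}{\frac{13838}{39741} - 45133} = - \frac{69339329}{1616 \left(- \frac{1793616715}{39741}\right)} = \left(- \frac{69339329}{1616}\right) \left(- \frac{39741}{1793616715}\right) = \frac{2755614273789}{2898484611440}$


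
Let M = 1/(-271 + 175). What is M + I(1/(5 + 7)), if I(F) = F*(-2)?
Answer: -17/96 ≈ -0.17708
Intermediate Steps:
M = -1/96 (M = 1/(-96) = -1/96 ≈ -0.010417)
I(F) = -2*F
M + I(1/(5 + 7)) = -1/96 - 2/(5 + 7) = -1/96 - 2/12 = -1/96 - 2*1/12 = -1/96 - ⅙ = -17/96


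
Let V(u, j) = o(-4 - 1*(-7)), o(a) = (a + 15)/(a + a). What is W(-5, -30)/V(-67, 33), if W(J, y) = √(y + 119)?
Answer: √89/3 ≈ 3.1447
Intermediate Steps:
W(J, y) = √(119 + y)
o(a) = (15 + a)/(2*a) (o(a) = (15 + a)/((2*a)) = (15 + a)*(1/(2*a)) = (15 + a)/(2*a))
V(u, j) = 3 (V(u, j) = (15 + (-4 - 1*(-7)))/(2*(-4 - 1*(-7))) = (15 + (-4 + 7))/(2*(-4 + 7)) = (½)*(15 + 3)/3 = (½)*(⅓)*18 = 3)
W(-5, -30)/V(-67, 33) = √(119 - 30)/3 = √89*(⅓) = √89/3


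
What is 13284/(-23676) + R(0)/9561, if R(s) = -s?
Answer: -1107/1973 ≈ -0.56107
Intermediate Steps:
13284/(-23676) + R(0)/9561 = 13284/(-23676) - 1*0/9561 = 13284*(-1/23676) + 0*(1/9561) = -1107/1973 + 0 = -1107/1973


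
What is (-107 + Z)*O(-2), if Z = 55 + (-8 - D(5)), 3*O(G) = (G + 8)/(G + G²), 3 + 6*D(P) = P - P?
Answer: -119/2 ≈ -59.500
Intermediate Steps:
D(P) = -½ (D(P) = -½ + (P - P)/6 = -½ + (⅙)*0 = -½ + 0 = -½)
O(G) = (8 + G)/(3*(G + G²)) (O(G) = ((G + 8)/(G + G²))/3 = ((8 + G)/(G + G²))/3 = (8 + G)/(3*(G + G²)))
Z = 95/2 (Z = 55 + (-8 - 1*(-½)) = 55 + (-8 + ½) = 55 - 15/2 = 95/2 ≈ 47.500)
(-107 + Z)*O(-2) = (-107 + 95/2)*((⅓)*(8 - 2)/(-2*(1 - 2))) = -119*(-1)*6/(6*2*(-1)) = -119*(-1)*(-1)*6/(6*2) = -119/2*1 = -119/2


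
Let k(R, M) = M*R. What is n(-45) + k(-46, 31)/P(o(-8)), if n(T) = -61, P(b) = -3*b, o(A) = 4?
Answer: 347/6 ≈ 57.833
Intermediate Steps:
n(-45) + k(-46, 31)/P(o(-8)) = -61 + (31*(-46))/((-3*4)) = -61 - 1426/(-12) = -61 - 1426*(-1/12) = -61 + 713/6 = 347/6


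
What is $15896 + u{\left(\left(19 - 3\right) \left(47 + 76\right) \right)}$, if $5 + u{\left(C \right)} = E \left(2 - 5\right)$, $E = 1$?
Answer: $15888$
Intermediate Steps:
$u{\left(C \right)} = -8$ ($u{\left(C \right)} = -5 + 1 \left(2 - 5\right) = -5 + 1 \left(-3\right) = -5 - 3 = -8$)
$15896 + u{\left(\left(19 - 3\right) \left(47 + 76\right) \right)} = 15896 - 8 = 15888$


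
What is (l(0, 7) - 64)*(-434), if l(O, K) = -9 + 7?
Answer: 28644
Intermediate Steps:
l(O, K) = -2
(l(0, 7) - 64)*(-434) = (-2 - 64)*(-434) = -66*(-434) = 28644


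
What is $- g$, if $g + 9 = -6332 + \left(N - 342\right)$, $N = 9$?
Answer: $6674$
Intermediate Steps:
$g = -6674$ ($g = -9 + \left(-6332 + \left(9 - 342\right)\right) = -9 - 6665 = -6674$)
$- g = \left(-1\right) \left(-6674\right) = 6674$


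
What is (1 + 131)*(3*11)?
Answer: 4356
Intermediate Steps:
(1 + 131)*(3*11) = 132*33 = 4356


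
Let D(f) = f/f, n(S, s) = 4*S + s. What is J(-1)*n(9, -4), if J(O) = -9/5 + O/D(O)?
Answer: -448/5 ≈ -89.600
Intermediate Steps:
n(S, s) = s + 4*S
D(f) = 1
J(O) = -9/5 + O (J(O) = -9/5 + O/1 = -9*⅕ + O*1 = -9/5 + O)
J(-1)*n(9, -4) = (-9/5 - 1)*(-4 + 4*9) = -14*(-4 + 36)/5 = -14/5*32 = -448/5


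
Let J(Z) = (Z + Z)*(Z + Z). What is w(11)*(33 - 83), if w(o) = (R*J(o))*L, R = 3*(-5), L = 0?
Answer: 0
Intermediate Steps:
J(Z) = 4*Z² (J(Z) = (2*Z)*(2*Z) = 4*Z²)
R = -15
w(o) = 0 (w(o) = -60*o²*0 = 0)
w(11)*(33 - 83) = 0*(33 - 83) = 0*(-50) = 0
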